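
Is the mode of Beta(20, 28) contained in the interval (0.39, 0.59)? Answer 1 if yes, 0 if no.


Mode = (a-1)/(a+b-2) = 19/46 = 0.413
Interval: (0.39, 0.59)
Contains mode? 1

1


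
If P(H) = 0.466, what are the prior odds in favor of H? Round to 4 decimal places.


Prior odds = P(H) / (1 - P(H))
= 0.466 / 0.534
= 0.8727

0.8727


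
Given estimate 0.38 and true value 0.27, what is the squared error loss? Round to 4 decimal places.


Squared error = (estimate - true)^2
Difference = 0.11
Loss = 0.11^2 = 0.0121

0.0121


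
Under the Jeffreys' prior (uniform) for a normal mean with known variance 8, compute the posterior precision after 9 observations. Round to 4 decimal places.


Prior precision = 0 (flat prior).
Post. prec. = 0 + n/var = 9/8 = 1.125

1.125


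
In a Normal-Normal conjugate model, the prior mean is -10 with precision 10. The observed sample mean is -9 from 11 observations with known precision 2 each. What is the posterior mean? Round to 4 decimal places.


Posterior precision = tau0 + n*tau = 10 + 11*2 = 32
Posterior mean = (tau0*mu0 + n*tau*xbar) / posterior_precision
= (10*-10 + 11*2*-9) / 32
= -298 / 32 = -9.3125

-9.3125


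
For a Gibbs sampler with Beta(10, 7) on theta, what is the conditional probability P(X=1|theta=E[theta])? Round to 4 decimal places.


E[theta] = 10/(10+7) = 0.5882
P(X=1|theta) = theta = 0.5882

0.5882


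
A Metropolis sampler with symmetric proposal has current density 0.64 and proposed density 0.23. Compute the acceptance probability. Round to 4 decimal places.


For symmetric proposals, acceptance = min(1, pi(x*)/pi(x))
= min(1, 0.23/0.64)
= min(1, 0.3594) = 0.3594

0.3594


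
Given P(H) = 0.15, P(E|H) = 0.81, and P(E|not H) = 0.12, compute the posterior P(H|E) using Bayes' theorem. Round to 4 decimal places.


By Bayes' theorem: P(H|E) = P(E|H)*P(H) / P(E)
P(E) = P(E|H)*P(H) + P(E|not H)*P(not H)
P(E) = 0.81*0.15 + 0.12*0.85 = 0.2235
P(H|E) = 0.81*0.15 / 0.2235 = 0.5436

0.5436


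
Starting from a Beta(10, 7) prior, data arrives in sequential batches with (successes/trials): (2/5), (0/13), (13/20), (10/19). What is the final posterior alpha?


In sequential Bayesian updating, we sum all successes.
Total successes = 25
Final alpha = 10 + 25 = 35

35


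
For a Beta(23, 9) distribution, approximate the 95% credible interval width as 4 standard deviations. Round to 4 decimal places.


Variance of Beta(a,b) = ab / ((a+b)^2 * (a+b+1))
= 23*9 / ((32)^2 * 33)
= 0.0061
SD = sqrt(0.0061) = 0.0783
Width = 4 * SD = 0.3131

0.3131


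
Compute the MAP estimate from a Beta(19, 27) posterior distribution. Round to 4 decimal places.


MAP = mode of Beta distribution
= (alpha - 1)/(alpha + beta - 2)
= (19-1)/(19+27-2)
= 18/44 = 0.4091

0.4091


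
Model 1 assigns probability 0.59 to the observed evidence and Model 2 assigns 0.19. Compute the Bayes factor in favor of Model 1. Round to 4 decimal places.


BF = P(data|M1) / P(data|M2)
= 0.59 / 0.19 = 3.1053

3.1053


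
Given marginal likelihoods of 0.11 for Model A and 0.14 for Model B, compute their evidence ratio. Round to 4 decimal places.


Ratio = ML(A) / ML(B) = 0.11/0.14
= 0.7857

0.7857


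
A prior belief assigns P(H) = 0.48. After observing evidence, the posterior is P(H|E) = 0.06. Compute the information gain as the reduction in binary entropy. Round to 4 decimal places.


H(prior) = -0.48*log2(0.48) - 0.52*log2(0.52)
= 0.9988
H(post) = -0.06*log2(0.06) - 0.94*log2(0.94)
= 0.3274
IG = 0.9988 - 0.3274 = 0.6714

0.6714


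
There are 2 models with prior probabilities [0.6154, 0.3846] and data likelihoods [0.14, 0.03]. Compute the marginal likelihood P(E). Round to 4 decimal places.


P(E) = sum over models of P(M_i) * P(E|M_i)
= 0.6154*0.14 + 0.3846*0.03
= 0.0977

0.0977


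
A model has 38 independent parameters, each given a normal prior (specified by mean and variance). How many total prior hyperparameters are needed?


Each normal prior needs 2 hyperparameters (mean and variance).
Total = 2 * 38 = 76

76


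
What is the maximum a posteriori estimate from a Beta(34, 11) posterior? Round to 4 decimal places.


The MAP estimate equals the mode of the distribution.
Mode of Beta(a,b) = (a-1)/(a+b-2)
= 33/43
= 0.7674

0.7674


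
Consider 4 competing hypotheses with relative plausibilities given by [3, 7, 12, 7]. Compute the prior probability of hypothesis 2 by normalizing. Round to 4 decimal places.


Sum of weights = 3 + 7 + 12 + 7 = 29
Normalized prior for H2 = 7 / 29
= 0.2414

0.2414


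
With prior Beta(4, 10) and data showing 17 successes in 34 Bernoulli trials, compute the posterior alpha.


Conjugate update: alpha_posterior = alpha_prior + k
= 4 + 17 = 21

21


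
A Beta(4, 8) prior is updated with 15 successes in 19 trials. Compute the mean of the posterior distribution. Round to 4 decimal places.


After update: Beta(19, 12)
Mean = 19 / (19 + 12) = 19 / 31
= 0.6129

0.6129


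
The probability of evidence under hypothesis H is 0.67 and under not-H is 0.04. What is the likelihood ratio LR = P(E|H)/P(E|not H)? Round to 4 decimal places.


LR = 0.67 / 0.04
= 16.75

16.75


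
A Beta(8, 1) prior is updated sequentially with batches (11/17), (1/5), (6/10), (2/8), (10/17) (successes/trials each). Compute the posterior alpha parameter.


Sequential conjugate updating is equivalent to a single batch update.
Total successes across all batches = 30
alpha_posterior = alpha_prior + total_successes = 8 + 30
= 38

38


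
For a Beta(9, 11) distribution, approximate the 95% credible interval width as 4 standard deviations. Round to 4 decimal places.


Variance of Beta(a,b) = ab / ((a+b)^2 * (a+b+1))
= 9*11 / ((20)^2 * 21)
= 0.0118
SD = sqrt(0.0118) = 0.1086
Width = 4 * SD = 0.4342

0.4342


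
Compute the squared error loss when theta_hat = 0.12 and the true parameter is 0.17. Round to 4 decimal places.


L = (theta_hat - theta_true)^2
= (0.12 - 0.17)^2
= -0.05^2 = 0.0025

0.0025


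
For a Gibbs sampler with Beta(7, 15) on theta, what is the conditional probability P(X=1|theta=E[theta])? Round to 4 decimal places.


E[theta] = 7/(7+15) = 0.3182
P(X=1|theta) = theta = 0.3182

0.3182


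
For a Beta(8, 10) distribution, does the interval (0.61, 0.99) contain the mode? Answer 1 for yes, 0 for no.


Mode of Beta(a,b) = (a-1)/(a+b-2)
= (8-1)/(8+10-2) = 0.4375
Check: 0.61 <= 0.4375 <= 0.99?
Result: 0

0


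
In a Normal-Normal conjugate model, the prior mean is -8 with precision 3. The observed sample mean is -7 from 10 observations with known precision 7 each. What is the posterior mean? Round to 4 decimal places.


Posterior precision = tau0 + n*tau = 3 + 10*7 = 73
Posterior mean = (tau0*mu0 + n*tau*xbar) / posterior_precision
= (3*-8 + 10*7*-7) / 73
= -514 / 73 = -7.0411

-7.0411


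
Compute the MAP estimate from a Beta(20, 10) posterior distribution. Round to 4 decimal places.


MAP = mode of Beta distribution
= (alpha - 1)/(alpha + beta - 2)
= (20-1)/(20+10-2)
= 19/28 = 0.6786

0.6786


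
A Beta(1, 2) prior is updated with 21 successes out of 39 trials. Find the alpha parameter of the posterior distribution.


In the Beta-Binomial conjugate update:
alpha_post = alpha_prior + successes
= 1 + 21
= 22

22


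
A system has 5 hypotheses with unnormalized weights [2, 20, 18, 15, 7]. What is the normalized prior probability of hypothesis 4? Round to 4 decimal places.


The normalized prior is the weight divided by the total.
Total weight = 62
P(H4) = 15 / 62 = 0.2419

0.2419


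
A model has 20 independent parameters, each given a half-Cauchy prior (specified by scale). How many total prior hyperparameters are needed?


Each half-Cauchy prior needs 1 hyperparameter (scale).
Total = 1 * 20 = 20

20


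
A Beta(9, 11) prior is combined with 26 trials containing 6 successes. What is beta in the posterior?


In conjugate updating:
beta_posterior = beta_prior + (n - k)
= 11 + (26 - 6)
= 11 + 20 = 31

31


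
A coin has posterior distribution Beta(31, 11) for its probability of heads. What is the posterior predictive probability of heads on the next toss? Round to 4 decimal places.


Posterior predictive = E[theta] = alpha/(alpha+beta)
= 31/42
= 0.7381

0.7381


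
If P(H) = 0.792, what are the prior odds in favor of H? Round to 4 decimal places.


Prior odds = P(H) / (1 - P(H))
= 0.792 / 0.208
= 3.8077

3.8077


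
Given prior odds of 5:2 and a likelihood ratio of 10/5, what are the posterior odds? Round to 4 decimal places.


Posterior odds = prior odds * LR
Prior odds = 5/2 = 2.5
LR = 10/5 = 2.0
Posterior odds = 2.5 * 2.0 = 5.0

5.0


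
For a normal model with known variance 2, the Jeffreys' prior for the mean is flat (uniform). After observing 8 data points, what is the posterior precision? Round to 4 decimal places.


Jeffreys' prior for normal mean (known variance) is flat.
Prior precision = 0.
Posterior precision = prior_prec + n/sigma^2 = 0 + 8/2
= 4.0

4.0


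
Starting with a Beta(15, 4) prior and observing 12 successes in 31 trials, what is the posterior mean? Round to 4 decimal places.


Posterior parameters: alpha = 15 + 12 = 27
beta = 4 + 19 = 23
Posterior mean = alpha / (alpha + beta) = 27 / 50
= 0.54

0.54


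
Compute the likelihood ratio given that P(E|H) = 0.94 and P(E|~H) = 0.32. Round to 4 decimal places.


LR = P(E|H) / P(E|~H)
= 0.94 / 0.32 = 2.9375

2.9375


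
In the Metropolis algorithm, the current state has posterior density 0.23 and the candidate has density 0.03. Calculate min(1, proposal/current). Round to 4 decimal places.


Ratio = 0.03/0.23 = 0.1304
Acceptance probability = min(1, 0.1304)
= 0.1304

0.1304


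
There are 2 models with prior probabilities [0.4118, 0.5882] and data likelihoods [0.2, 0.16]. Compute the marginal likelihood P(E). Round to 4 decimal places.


P(E) = sum over models of P(M_i) * P(E|M_i)
= 0.4118*0.2 + 0.5882*0.16
= 0.1765

0.1765


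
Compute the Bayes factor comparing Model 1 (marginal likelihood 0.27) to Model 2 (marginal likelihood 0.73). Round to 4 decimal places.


BF12 = marginal likelihood of M1 / marginal likelihood of M2
= 0.27/0.73
= 0.3699

0.3699


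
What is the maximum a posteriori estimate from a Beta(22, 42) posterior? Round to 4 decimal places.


The MAP estimate equals the mode of the distribution.
Mode of Beta(a,b) = (a-1)/(a+b-2)
= 21/62
= 0.3387

0.3387


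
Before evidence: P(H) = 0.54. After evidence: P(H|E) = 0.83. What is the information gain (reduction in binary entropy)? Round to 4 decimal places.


Prior entropy = 0.9954
Posterior entropy = 0.6577
Information gain = 0.9954 - 0.6577 = 0.3377

0.3377


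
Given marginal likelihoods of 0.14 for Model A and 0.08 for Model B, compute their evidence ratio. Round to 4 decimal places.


Ratio = ML(A) / ML(B) = 0.14/0.08
= 1.75

1.75


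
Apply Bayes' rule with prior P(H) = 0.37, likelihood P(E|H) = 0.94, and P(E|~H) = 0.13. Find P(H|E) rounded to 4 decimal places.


Step 1: Compute marginal P(E) = P(E|H)P(H) + P(E|~H)P(~H)
= 0.94*0.37 + 0.13*0.63 = 0.4297
Step 2: P(H|E) = P(E|H)P(H)/P(E) = 0.3478/0.4297
= 0.8094

0.8094


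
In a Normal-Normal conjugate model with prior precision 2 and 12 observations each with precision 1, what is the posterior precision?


Posterior precision = prior precision + n * observation precision
= 2 + 12 * 1
= 2 + 12 = 14

14


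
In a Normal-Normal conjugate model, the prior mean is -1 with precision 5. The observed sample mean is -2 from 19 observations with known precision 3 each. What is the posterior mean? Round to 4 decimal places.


Posterior precision = tau0 + n*tau = 5 + 19*3 = 62
Posterior mean = (tau0*mu0 + n*tau*xbar) / posterior_precision
= (5*-1 + 19*3*-2) / 62
= -119 / 62 = -1.9194

-1.9194


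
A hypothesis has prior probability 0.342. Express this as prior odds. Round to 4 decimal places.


Odds = P(H) / P(not H) = 0.342 / 0.658
= 0.5198

0.5198


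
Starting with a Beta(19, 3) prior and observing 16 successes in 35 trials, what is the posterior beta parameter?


Posterior beta = prior beta + failures
Failures = 35 - 16 = 19
beta_post = 3 + 19 = 22

22


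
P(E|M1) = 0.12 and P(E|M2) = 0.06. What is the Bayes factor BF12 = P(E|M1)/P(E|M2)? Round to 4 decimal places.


Bayes factor BF12 = P(E|M1) / P(E|M2)
= 0.12 / 0.06
= 2.0

2.0


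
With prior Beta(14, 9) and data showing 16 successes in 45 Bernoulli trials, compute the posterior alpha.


Conjugate update: alpha_posterior = alpha_prior + k
= 14 + 16 = 30

30


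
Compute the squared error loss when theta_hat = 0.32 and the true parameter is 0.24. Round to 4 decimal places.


L = (theta_hat - theta_true)^2
= (0.32 - 0.24)^2
= 0.08^2 = 0.0064

0.0064


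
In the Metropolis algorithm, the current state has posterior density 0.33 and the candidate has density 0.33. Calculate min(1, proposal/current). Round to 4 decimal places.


Ratio = 0.33/0.33 = 1.0
Acceptance probability = min(1, 1.0)
= 1.0

1.0


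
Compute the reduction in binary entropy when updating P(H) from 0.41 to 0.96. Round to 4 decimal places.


H_before = -p*log2(p) - (1-p)*log2(1-p) for p=0.41: 0.9765
H_after for p=0.96: 0.2423
Reduction = 0.9765 - 0.2423 = 0.7342

0.7342


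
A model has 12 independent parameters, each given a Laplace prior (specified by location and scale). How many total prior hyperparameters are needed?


Each Laplace prior needs 2 hyperparameters (location and scale).
Total = 2 * 12 = 24

24


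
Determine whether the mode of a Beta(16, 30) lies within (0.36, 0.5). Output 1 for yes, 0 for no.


First find the mode: (a-1)/(a+b-2) = 0.3409
Is 0.3409 in (0.36, 0.5)? 0

0


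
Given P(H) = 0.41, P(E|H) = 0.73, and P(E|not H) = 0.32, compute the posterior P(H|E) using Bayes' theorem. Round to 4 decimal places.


By Bayes' theorem: P(H|E) = P(E|H)*P(H) / P(E)
P(E) = P(E|H)*P(H) + P(E|not H)*P(not H)
P(E) = 0.73*0.41 + 0.32*0.59 = 0.4881
P(H|E) = 0.73*0.41 / 0.4881 = 0.6132

0.6132


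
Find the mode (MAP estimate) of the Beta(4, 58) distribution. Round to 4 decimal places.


For Beta(a,b) with a,b > 1:
Mode = (a-1)/(a+b-2) = (4-1)/(62-2)
= 3/60 = 0.05

0.05


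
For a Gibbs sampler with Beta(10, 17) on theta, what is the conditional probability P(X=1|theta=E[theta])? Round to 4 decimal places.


E[theta] = 10/(10+17) = 0.3704
P(X=1|theta) = theta = 0.3704

0.3704


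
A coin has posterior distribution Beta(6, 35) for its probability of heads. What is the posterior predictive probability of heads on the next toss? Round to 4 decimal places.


Posterior predictive = E[theta] = alpha/(alpha+beta)
= 6/41
= 0.1463

0.1463


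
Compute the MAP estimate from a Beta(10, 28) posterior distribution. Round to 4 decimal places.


MAP = mode of Beta distribution
= (alpha - 1)/(alpha + beta - 2)
= (10-1)/(10+28-2)
= 9/36 = 0.25

0.25


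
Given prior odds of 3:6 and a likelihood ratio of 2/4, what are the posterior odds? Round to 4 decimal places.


Posterior odds = prior odds * LR
Prior odds = 3/6 = 0.5
LR = 2/4 = 0.5
Posterior odds = 0.5 * 0.5 = 0.25

0.25


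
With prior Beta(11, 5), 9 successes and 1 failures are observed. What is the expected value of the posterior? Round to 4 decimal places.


Posterior = Beta(20, 6)
E[theta] = alpha/(alpha+beta)
= 20/26 = 0.7692

0.7692


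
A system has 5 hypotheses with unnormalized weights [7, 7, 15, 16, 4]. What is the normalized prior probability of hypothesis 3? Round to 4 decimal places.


The normalized prior is the weight divided by the total.
Total weight = 49
P(H3) = 15 / 49 = 0.3061

0.3061


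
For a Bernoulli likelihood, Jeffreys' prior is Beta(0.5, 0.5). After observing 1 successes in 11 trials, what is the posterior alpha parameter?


Jeffreys' prior for Bernoulli is Beta(0.5, 0.5).
Posterior is Beta(0.5 + k, 0.5 + n - k).
Posterior alpha = 0.5 + k = 0.5 + 1 = 1.5

1.5


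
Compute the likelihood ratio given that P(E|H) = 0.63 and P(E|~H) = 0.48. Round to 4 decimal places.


LR = P(E|H) / P(E|~H)
= 0.63 / 0.48 = 1.3125

1.3125


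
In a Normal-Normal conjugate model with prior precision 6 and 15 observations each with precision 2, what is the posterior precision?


Posterior precision = prior precision + n * observation precision
= 6 + 15 * 2
= 6 + 30 = 36

36


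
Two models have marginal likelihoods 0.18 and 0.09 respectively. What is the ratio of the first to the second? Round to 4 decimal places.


Evidence ratio = 0.18 / 0.09
= 2.0

2.0


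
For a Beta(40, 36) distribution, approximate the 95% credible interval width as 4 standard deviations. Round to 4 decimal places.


Variance of Beta(a,b) = ab / ((a+b)^2 * (a+b+1))
= 40*36 / ((76)^2 * 77)
= 0.0032
SD = sqrt(0.0032) = 0.0569
Width = 4 * SD = 0.2276

0.2276


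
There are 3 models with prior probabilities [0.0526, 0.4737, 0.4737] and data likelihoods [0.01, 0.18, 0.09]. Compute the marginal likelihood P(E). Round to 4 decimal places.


P(E) = sum over models of P(M_i) * P(E|M_i)
= 0.0526*0.01 + 0.4737*0.18 + 0.4737*0.09
= 0.1284

0.1284


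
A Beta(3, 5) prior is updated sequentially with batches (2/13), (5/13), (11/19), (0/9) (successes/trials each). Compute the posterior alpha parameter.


Sequential conjugate updating is equivalent to a single batch update.
Total successes across all batches = 18
alpha_posterior = alpha_prior + total_successes = 3 + 18
= 21

21


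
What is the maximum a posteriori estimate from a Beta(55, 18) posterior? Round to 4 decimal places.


The MAP estimate equals the mode of the distribution.
Mode of Beta(a,b) = (a-1)/(a+b-2)
= 54/71
= 0.7606

0.7606


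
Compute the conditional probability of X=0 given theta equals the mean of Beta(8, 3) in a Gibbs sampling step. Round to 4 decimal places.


Mean of Beta(8, 3) = 0.7273
P(X=0 | theta=0.7273) = 0.2727

0.2727


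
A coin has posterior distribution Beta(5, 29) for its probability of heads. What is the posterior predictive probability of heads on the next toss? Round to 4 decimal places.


Posterior predictive = E[theta] = alpha/(alpha+beta)
= 5/34
= 0.1471

0.1471


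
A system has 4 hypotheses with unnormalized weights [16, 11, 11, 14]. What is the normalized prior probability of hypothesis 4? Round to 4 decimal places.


The normalized prior is the weight divided by the total.
Total weight = 52
P(H4) = 14 / 52 = 0.2692

0.2692


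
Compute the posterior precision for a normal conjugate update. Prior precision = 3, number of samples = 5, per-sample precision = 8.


tau_post = tau_0 + n * tau
= 3 + 5 * 8 = 43

43


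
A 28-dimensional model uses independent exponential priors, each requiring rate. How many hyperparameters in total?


Per parameter: 1 (rate).
Total = 28 * 1 = 28

28


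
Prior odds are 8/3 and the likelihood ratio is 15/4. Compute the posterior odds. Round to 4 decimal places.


Posterior odds = prior odds * likelihood ratio
= (8/3) * (15/4)
= 120 / 12
= 10.0

10.0


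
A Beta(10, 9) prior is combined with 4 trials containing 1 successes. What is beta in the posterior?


In conjugate updating:
beta_posterior = beta_prior + (n - k)
= 9 + (4 - 1)
= 9 + 3 = 12

12


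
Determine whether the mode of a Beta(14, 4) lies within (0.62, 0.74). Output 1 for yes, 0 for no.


First find the mode: (a-1)/(a+b-2) = 0.8125
Is 0.8125 in (0.62, 0.74)? 0

0


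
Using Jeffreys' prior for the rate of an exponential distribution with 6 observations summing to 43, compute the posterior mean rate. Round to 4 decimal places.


Jeffreys' prior leads to posterior Gamma(6, 43).
Mean = 6/43 = 0.1395

0.1395


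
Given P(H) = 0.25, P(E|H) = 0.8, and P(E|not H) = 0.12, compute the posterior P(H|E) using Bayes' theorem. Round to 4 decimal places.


By Bayes' theorem: P(H|E) = P(E|H)*P(H) / P(E)
P(E) = P(E|H)*P(H) + P(E|not H)*P(not H)
P(E) = 0.8*0.25 + 0.12*0.75 = 0.29
P(H|E) = 0.8*0.25 / 0.29 = 0.6897

0.6897


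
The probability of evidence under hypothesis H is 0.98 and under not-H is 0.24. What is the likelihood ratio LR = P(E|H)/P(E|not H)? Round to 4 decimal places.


LR = 0.98 / 0.24
= 4.0833

4.0833


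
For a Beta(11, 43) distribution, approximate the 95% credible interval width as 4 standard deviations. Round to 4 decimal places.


Variance of Beta(a,b) = ab / ((a+b)^2 * (a+b+1))
= 11*43 / ((54)^2 * 55)
= 0.0029
SD = sqrt(0.0029) = 0.0543
Width = 4 * SD = 0.2172

0.2172


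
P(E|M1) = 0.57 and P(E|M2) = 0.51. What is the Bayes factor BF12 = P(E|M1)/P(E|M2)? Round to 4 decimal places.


Bayes factor BF12 = P(E|M1) / P(E|M2)
= 0.57 / 0.51
= 1.1176

1.1176


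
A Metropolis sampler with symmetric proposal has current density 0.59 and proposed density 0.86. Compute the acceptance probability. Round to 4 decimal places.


For symmetric proposals, acceptance = min(1, pi(x*)/pi(x))
= min(1, 0.86/0.59)
= min(1, 1.4576) = 1.0

1.0


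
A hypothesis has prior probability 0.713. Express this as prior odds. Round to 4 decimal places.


Odds = P(H) / P(not H) = 0.713 / 0.287
= 2.4843

2.4843


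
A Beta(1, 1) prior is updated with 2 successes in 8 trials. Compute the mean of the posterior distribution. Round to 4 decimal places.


After update: Beta(3, 7)
Mean = 3 / (3 + 7) = 3 / 10
= 0.3

0.3


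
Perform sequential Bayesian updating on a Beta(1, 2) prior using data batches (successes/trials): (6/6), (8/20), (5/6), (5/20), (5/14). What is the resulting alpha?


Accumulate successes: 29
Posterior alpha = prior alpha + sum of successes
= 1 + 29 = 30

30


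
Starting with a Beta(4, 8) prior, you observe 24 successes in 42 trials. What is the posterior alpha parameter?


For a Beta-Binomial conjugate model:
Posterior alpha = prior alpha + number of successes
= 4 + 24 = 28

28


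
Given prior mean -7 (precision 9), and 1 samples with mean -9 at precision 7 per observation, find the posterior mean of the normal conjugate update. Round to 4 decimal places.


The posterior mean is a precision-weighted average of prior and data.
Post. prec. = 9 + 7 = 16
Post. mean = (-63 + -63)/16 = -126/16 = -7.875

-7.875


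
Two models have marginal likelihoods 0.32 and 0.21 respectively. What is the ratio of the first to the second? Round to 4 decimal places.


Evidence ratio = 0.32 / 0.21
= 1.5238

1.5238


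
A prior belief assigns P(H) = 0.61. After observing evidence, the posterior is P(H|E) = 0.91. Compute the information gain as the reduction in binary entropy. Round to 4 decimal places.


H(prior) = -0.61*log2(0.61) - 0.39*log2(0.39)
= 0.9648
H(post) = -0.91*log2(0.91) - 0.09*log2(0.09)
= 0.4365
IG = 0.9648 - 0.4365 = 0.5283

0.5283


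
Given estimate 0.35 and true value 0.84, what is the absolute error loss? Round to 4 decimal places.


Absolute error = |estimate - true|
= |-0.49| = 0.49

0.49


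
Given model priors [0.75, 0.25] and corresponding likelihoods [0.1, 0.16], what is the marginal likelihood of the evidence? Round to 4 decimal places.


P(E) = sum_i P(M_i) P(E|M_i)
= 0.075 + 0.04
= 0.115

0.115


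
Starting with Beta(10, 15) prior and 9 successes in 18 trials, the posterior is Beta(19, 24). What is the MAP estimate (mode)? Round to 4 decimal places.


The mode of Beta(a, b) when a > 1 and b > 1 is (a-1)/(a+b-2)
= (19 - 1) / (19 + 24 - 2)
= 18 / 41
= 0.439

0.439


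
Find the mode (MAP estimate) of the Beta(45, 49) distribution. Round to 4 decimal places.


For Beta(a,b) with a,b > 1:
Mode = (a-1)/(a+b-2) = (45-1)/(94-2)
= 44/92 = 0.4783

0.4783


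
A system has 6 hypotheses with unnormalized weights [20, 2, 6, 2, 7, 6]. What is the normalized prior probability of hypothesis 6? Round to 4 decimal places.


The normalized prior is the weight divided by the total.
Total weight = 43
P(H6) = 6 / 43 = 0.1395

0.1395


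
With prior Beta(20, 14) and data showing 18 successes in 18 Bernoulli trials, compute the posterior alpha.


Conjugate update: alpha_posterior = alpha_prior + k
= 20 + 18 = 38

38


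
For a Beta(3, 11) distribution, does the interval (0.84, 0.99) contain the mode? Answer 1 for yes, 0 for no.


Mode of Beta(a,b) = (a-1)/(a+b-2)
= (3-1)/(3+11-2) = 0.1667
Check: 0.84 <= 0.1667 <= 0.99?
Result: 0

0


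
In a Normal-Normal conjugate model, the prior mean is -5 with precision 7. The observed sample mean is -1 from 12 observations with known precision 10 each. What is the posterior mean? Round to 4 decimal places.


Posterior precision = tau0 + n*tau = 7 + 12*10 = 127
Posterior mean = (tau0*mu0 + n*tau*xbar) / posterior_precision
= (7*-5 + 12*10*-1) / 127
= -155 / 127 = -1.2205

-1.2205


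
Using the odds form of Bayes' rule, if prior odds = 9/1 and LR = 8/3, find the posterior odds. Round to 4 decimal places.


Bayes' rule in odds form: posterior odds = prior odds * LR
= (9 * 8) / (1 * 3)
= 72/3 = 24.0

24.0


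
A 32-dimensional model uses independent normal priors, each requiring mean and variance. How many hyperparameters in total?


Per parameter: 2 (mean and variance).
Total = 32 * 2 = 64

64


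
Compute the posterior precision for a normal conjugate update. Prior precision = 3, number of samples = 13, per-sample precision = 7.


tau_post = tau_0 + n * tau
= 3 + 13 * 7 = 94

94


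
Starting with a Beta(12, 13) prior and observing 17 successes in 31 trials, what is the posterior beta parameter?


Posterior beta = prior beta + failures
Failures = 31 - 17 = 14
beta_post = 13 + 14 = 27

27


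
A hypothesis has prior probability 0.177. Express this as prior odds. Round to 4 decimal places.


Odds = P(H) / P(not H) = 0.177 / 0.823
= 0.2151

0.2151


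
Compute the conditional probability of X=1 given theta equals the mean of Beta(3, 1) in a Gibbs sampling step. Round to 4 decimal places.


Mean of Beta(3, 1) = 0.75
P(X=1 | theta=0.75) = 0.75

0.75


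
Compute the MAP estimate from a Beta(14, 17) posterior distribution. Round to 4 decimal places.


MAP = mode of Beta distribution
= (alpha - 1)/(alpha + beta - 2)
= (14-1)/(14+17-2)
= 13/29 = 0.4483

0.4483


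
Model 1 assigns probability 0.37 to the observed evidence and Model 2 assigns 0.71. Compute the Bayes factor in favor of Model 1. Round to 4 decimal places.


BF = P(data|M1) / P(data|M2)
= 0.37 / 0.71 = 0.5211

0.5211


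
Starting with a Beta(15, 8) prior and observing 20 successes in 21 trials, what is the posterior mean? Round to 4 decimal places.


Posterior parameters: alpha = 15 + 20 = 35
beta = 8 + 1 = 9
Posterior mean = alpha / (alpha + beta) = 35 / 44
= 0.7955

0.7955


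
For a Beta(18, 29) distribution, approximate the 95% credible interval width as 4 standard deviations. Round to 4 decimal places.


Variance of Beta(a,b) = ab / ((a+b)^2 * (a+b+1))
= 18*29 / ((47)^2 * 48)
= 0.0049
SD = sqrt(0.0049) = 0.0702
Width = 4 * SD = 0.2807

0.2807


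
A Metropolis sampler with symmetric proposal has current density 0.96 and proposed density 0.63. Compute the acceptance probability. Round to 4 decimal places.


For symmetric proposals, acceptance = min(1, pi(x*)/pi(x))
= min(1, 0.63/0.96)
= min(1, 0.6562) = 0.6562

0.6562


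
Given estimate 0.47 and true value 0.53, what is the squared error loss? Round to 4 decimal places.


Squared error = (estimate - true)^2
Difference = -0.06
Loss = -0.06^2 = 0.0036

0.0036


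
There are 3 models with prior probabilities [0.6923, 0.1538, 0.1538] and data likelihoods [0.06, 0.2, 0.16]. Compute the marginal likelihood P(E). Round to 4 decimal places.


P(E) = sum over models of P(M_i) * P(E|M_i)
= 0.6923*0.06 + 0.1538*0.2 + 0.1538*0.16
= 0.0969

0.0969


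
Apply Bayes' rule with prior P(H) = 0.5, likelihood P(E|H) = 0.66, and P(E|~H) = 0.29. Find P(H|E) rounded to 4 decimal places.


Step 1: Compute marginal P(E) = P(E|H)P(H) + P(E|~H)P(~H)
= 0.66*0.5 + 0.29*0.5 = 0.475
Step 2: P(H|E) = P(E|H)P(H)/P(E) = 0.33/0.475
= 0.6947

0.6947


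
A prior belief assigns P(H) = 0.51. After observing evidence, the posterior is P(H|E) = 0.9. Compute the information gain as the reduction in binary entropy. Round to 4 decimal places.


H(prior) = -0.51*log2(0.51) - 0.49*log2(0.49)
= 0.9997
H(post) = -0.9*log2(0.9) - 0.1*log2(0.1)
= 0.469
IG = 0.9997 - 0.469 = 0.5307

0.5307


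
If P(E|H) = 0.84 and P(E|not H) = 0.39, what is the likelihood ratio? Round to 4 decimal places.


Likelihood ratio = P(E|H) / P(E|not H)
= 0.84 / 0.39
= 2.1538

2.1538


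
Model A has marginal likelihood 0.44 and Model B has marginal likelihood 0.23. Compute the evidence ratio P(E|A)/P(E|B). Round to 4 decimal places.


Evidence ratio = P(E|A) / P(E|B)
= 0.44 / 0.23
= 1.913

1.913


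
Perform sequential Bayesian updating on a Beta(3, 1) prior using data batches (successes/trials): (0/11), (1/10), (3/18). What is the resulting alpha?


Accumulate successes: 4
Posterior alpha = prior alpha + sum of successes
= 3 + 4 = 7

7


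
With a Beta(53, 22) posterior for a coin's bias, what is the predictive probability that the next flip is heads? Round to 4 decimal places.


The predictive probability equals the posterior mean.
P(next = heads) = alpha / (alpha + beta)
= 53 / 75 = 0.7067

0.7067


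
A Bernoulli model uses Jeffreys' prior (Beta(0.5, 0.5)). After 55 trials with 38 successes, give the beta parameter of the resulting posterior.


Posterior = Beta(prior_alpha + successes, prior_beta + failures)
= Beta(0.5 + 38, 0.5 + 17)
Posterior beta = 0.5 + (n - k) = 0.5 + 17 = 17.5

17.5


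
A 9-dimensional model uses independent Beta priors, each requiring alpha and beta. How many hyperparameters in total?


Per parameter: 2 (alpha and beta).
Total = 9 * 2 = 18

18


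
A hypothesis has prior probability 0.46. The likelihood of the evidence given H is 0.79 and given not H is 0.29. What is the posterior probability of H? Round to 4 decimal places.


Using Bayes' theorem:
P(E) = 0.46 * 0.79 + 0.54 * 0.29
P(E) = 0.52
P(H|E) = (0.46 * 0.79) / 0.52 = 0.6988

0.6988


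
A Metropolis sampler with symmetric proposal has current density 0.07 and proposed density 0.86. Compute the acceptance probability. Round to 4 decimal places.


For symmetric proposals, acceptance = min(1, pi(x*)/pi(x))
= min(1, 0.86/0.07)
= min(1, 12.2857) = 1.0

1.0


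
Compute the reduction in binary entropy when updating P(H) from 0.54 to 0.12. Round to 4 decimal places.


H_before = -p*log2(p) - (1-p)*log2(1-p) for p=0.54: 0.9954
H_after for p=0.12: 0.5294
Reduction = 0.9954 - 0.5294 = 0.466

0.466


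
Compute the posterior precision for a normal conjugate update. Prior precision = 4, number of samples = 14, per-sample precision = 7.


tau_post = tau_0 + n * tau
= 4 + 14 * 7 = 102

102


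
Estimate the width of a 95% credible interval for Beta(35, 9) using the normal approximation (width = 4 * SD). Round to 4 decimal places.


For Beta(a,b): Var = ab/((a+b)^2(a+b+1))
Var = 0.0036, SD = 0.0601
Approximate 95% CI width = 4 * 0.0601 = 0.2405

0.2405


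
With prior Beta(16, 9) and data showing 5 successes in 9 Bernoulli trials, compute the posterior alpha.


Conjugate update: alpha_posterior = alpha_prior + k
= 16 + 5 = 21

21


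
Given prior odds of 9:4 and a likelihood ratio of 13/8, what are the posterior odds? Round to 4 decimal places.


Posterior odds = prior odds * LR
Prior odds = 9/4 = 2.25
LR = 13/8 = 1.625
Posterior odds = 2.25 * 1.625 = 3.6562

3.6562


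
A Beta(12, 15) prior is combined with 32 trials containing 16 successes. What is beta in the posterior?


In conjugate updating:
beta_posterior = beta_prior + (n - k)
= 15 + (32 - 16)
= 15 + 16 = 31

31


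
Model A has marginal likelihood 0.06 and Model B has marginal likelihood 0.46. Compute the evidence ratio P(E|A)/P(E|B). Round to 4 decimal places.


Evidence ratio = P(E|A) / P(E|B)
= 0.06 / 0.46
= 0.1304

0.1304


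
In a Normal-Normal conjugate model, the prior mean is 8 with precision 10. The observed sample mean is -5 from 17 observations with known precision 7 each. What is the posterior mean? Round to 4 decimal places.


Posterior precision = tau0 + n*tau = 10 + 17*7 = 129
Posterior mean = (tau0*mu0 + n*tau*xbar) / posterior_precision
= (10*8 + 17*7*-5) / 129
= -515 / 129 = -3.9922

-3.9922


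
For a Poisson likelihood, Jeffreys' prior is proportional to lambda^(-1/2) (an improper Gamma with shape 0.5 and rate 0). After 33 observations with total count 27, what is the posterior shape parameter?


Jeffreys' prior for Poisson is proportional to lambda^(-1/2).
Posterior is Gamma(0.5 + S, 0 + n) = Gamma(0.5 + 27, 33).
Posterior shape = 0.5 + S = 0.5 + 27 = 27.5

27.5


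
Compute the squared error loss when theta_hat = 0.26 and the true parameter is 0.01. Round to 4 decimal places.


L = (theta_hat - theta_true)^2
= (0.26 - 0.01)^2
= 0.25^2 = 0.0625

0.0625


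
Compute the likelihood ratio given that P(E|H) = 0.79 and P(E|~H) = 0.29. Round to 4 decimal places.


LR = P(E|H) / P(E|~H)
= 0.79 / 0.29 = 2.7241

2.7241


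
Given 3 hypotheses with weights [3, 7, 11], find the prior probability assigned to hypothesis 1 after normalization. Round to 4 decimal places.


To normalize, divide each weight by the sum of all weights.
Sum = 21
Prior(H1) = 3/21 = 0.1429

0.1429


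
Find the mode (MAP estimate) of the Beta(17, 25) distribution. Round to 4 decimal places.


For Beta(a,b) with a,b > 1:
Mode = (a-1)/(a+b-2) = (17-1)/(42-2)
= 16/40 = 0.4

0.4


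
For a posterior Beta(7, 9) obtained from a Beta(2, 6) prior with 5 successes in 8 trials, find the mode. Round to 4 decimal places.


Mode = (alpha - 1) / (alpha + beta - 2)
= 6 / 14
= 0.4286

0.4286


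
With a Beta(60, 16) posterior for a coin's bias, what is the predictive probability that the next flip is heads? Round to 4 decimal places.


The predictive probability equals the posterior mean.
P(next = heads) = alpha / (alpha + beta)
= 60 / 76 = 0.7895

0.7895


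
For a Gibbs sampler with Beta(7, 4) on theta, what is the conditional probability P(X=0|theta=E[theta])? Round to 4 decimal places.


E[theta] = 7/(7+4) = 0.6364
P(X=0|theta) = 1 - theta = 0.3636

0.3636


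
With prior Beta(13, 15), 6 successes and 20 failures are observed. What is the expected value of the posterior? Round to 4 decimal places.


Posterior = Beta(19, 35)
E[theta] = alpha/(alpha+beta)
= 19/54 = 0.3519

0.3519


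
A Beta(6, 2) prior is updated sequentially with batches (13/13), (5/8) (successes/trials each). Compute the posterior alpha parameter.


Sequential conjugate updating is equivalent to a single batch update.
Total successes across all batches = 18
alpha_posterior = alpha_prior + total_successes = 6 + 18
= 24

24


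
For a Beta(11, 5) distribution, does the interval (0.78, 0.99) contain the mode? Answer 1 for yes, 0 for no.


Mode of Beta(a,b) = (a-1)/(a+b-2)
= (11-1)/(11+5-2) = 0.7143
Check: 0.78 <= 0.7143 <= 0.99?
Result: 0

0


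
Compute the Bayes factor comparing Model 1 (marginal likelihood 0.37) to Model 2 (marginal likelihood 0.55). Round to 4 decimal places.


BF12 = marginal likelihood of M1 / marginal likelihood of M2
= 0.37/0.55
= 0.6727

0.6727


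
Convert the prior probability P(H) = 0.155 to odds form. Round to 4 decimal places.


P(not H) = 1 - 0.155 = 0.845
Odds = 0.155 / 0.845 = 0.1834

0.1834


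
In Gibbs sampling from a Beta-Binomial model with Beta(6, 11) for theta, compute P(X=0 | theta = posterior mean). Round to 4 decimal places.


Posterior mean = alpha/(alpha+beta) = 6/17 = 0.3529
P(X=0|theta=mean) = 1 - theta = 0.6471

0.6471


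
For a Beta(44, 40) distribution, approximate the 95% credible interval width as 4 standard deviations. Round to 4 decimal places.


Variance of Beta(a,b) = ab / ((a+b)^2 * (a+b+1))
= 44*40 / ((84)^2 * 85)
= 0.0029
SD = sqrt(0.0029) = 0.0542
Width = 4 * SD = 0.2167

0.2167


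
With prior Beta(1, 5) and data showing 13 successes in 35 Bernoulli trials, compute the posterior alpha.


Conjugate update: alpha_posterior = alpha_prior + k
= 1 + 13 = 14

14


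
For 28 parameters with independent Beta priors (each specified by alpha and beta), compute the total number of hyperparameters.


A Beta prior has 2 hyperparameters per parameter.
Total = 28 * 2 = 56

56


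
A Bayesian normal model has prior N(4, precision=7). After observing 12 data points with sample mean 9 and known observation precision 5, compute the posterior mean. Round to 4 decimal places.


Posterior mean = (prior_precision * prior_mean + n * data_precision * data_mean) / (prior_precision + n * data_precision)
Numerator = 7*4 + 12*5*9 = 568
Denominator = 7 + 12*5 = 67
Posterior mean = 8.4776

8.4776


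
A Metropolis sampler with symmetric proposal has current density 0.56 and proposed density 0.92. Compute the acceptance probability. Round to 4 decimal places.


For symmetric proposals, acceptance = min(1, pi(x*)/pi(x))
= min(1, 0.92/0.56)
= min(1, 1.6429) = 1.0

1.0


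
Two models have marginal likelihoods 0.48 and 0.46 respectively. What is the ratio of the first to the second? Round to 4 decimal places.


Evidence ratio = 0.48 / 0.46
= 1.0435

1.0435


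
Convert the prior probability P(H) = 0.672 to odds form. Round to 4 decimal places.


P(not H) = 1 - 0.672 = 0.328
Odds = 0.672 / 0.328 = 2.0488

2.0488


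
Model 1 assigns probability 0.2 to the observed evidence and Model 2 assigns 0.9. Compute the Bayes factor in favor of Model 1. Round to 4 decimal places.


BF = P(data|M1) / P(data|M2)
= 0.2 / 0.9 = 0.2222

0.2222


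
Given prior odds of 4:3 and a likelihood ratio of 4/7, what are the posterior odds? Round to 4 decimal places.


Posterior odds = prior odds * LR
Prior odds = 4/3 = 1.3333
LR = 4/7 = 0.5714
Posterior odds = 1.3333 * 0.5714 = 0.7619

0.7619


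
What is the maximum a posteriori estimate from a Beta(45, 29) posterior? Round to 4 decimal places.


The MAP estimate equals the mode of the distribution.
Mode of Beta(a,b) = (a-1)/(a+b-2)
= 44/72
= 0.6111

0.6111


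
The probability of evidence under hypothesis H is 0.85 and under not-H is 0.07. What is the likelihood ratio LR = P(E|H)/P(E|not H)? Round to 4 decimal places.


LR = 0.85 / 0.07
= 12.1429

12.1429


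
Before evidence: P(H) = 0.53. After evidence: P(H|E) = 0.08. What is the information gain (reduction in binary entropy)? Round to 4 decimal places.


Prior entropy = 0.9974
Posterior entropy = 0.4022
Information gain = 0.9974 - 0.4022 = 0.5952

0.5952


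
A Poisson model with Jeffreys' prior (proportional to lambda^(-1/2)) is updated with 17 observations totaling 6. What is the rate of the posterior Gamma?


Posterior = Gamma(0.5 + S, n)
= Gamma(0.5 + 6, 17)
Posterior rate = 0 + n = 17

17.0


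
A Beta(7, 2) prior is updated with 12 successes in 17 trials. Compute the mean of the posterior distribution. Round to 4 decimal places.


After update: Beta(19, 7)
Mean = 19 / (19 + 7) = 19 / 26
= 0.7308

0.7308


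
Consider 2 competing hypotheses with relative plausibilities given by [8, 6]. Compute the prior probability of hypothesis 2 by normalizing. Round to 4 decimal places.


Sum of weights = 8 + 6 = 14
Normalized prior for H2 = 6 / 14
= 0.4286

0.4286


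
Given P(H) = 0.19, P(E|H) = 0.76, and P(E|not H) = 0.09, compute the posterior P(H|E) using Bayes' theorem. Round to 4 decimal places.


By Bayes' theorem: P(H|E) = P(E|H)*P(H) / P(E)
P(E) = P(E|H)*P(H) + P(E|not H)*P(not H)
P(E) = 0.76*0.19 + 0.09*0.81 = 0.2173
P(H|E) = 0.76*0.19 / 0.2173 = 0.6645

0.6645


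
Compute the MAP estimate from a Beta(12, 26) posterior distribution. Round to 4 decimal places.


MAP = mode of Beta distribution
= (alpha - 1)/(alpha + beta - 2)
= (12-1)/(12+26-2)
= 11/36 = 0.3056

0.3056
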